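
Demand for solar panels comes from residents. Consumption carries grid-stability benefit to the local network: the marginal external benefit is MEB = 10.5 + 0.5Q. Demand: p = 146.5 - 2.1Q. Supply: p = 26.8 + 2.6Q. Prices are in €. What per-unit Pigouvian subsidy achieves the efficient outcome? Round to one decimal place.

Social marginal benefit = demand + MEB = 157.0 - 1.6Q.
Set SMB = MC: 157.0 - 1.6Q = 26.8 + 2.6Q → Q* = 31.0000.
The Pigouvian subsidy equals MEB at Q*: 10.5 + 0.5×31.0000 = 26.0000.

subsidy = €26.0 per unit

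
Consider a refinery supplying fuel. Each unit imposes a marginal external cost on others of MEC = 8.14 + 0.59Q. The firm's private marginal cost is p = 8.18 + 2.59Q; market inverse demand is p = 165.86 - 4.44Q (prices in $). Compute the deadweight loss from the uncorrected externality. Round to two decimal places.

DWL = $29.98

Market equilibrium (private): 8.18 + 2.59Q = 165.86 - 4.44Q → Q_m = 22.4296.
Social marginal cost = private MC + MEC = 16.32 + 3.18Q.
Set SMC = demand: 16.32 + 3.18Q = 165.86 - 4.44Q → Q* = 19.6247.
Height of the DWL triangle at Q_m is SMC(Q_m) − demand(Q_m) = MEC(Q_m) = 21.3735.
DWL = ½ × 2.8049 × 21.3735 = 29.9753.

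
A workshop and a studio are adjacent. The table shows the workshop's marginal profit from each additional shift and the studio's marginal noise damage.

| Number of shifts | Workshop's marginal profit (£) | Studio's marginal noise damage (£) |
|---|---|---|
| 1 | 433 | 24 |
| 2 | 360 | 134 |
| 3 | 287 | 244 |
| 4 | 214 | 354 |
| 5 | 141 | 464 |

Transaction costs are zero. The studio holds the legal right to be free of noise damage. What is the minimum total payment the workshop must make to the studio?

Efficient level: marginal profit ≥ marginal noise damage through level 3, so k* = 3.
With the studio holding the right, the workshop must at least compensate total damage at k*: 24 + 134 + 244 = 402.

£402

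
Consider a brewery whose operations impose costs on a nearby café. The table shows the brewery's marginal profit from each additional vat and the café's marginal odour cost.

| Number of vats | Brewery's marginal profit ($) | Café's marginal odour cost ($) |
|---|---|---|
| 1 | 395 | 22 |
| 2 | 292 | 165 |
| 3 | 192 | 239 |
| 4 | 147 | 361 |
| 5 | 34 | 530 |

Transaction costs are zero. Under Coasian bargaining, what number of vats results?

2

Bargaining reaches the level where marginal profit last exceeds marginal odour cost.
That holds through level 2 (292 ≥ 165) but not at 3 (192 < 239).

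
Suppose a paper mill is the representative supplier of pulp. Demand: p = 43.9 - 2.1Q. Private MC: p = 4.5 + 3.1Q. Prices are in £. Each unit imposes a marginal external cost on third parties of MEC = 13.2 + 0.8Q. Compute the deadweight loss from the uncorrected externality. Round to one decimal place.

Market equilibrium (private): 4.5 + 3.1Q = 43.9 - 2.1Q → Q_m = 7.5769.
Social marginal cost = private MC + MEC = 17.7 + 3.9Q.
Set SMC = demand: 17.7 + 3.9Q = 43.9 - 2.1Q → Q* = 4.3667.
Between Q* and Q_m the wedge SMC − demand runs linearly from 0 to MEC(Q_m), so the loss is a triangle.
DWL = ½ × 3.2102 × 19.2615 = 30.9166.

DWL = £30.9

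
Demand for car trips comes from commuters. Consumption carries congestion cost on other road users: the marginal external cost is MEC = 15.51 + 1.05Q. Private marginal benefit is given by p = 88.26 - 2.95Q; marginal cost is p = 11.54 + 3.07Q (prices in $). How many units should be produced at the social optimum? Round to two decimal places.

Social marginal benefit = demand − MEC = 72.75 - 4.00Q.
Set SMB = MC: 72.75 - 4.00Q = 11.54 + 3.07Q → Q* = 8.6577.

Q* = 8.66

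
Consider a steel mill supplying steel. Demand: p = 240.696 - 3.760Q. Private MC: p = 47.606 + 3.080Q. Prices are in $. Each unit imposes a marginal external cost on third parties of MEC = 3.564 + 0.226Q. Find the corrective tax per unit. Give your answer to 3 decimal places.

tax = $9.626 per unit

Social marginal cost = private MC + MEC = 51.170 + 3.306Q.
Set SMC = demand: 51.170 + 3.306Q = 240.696 - 3.760Q → Q* = 26.8222.
The Pigouvian tax equals MEC at Q*: 3.564 + 0.226×26.8222 = 9.6258.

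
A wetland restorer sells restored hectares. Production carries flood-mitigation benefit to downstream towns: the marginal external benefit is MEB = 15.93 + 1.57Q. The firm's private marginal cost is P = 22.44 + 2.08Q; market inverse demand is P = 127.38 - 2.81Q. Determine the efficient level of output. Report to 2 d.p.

Social marginal cost = private MC − MEB = 6.51 + 0.51Q.
Set SMC = demand: 6.51 + 0.51Q = 127.38 - 2.81Q → Q* = 36.4066.

Q* = 36.41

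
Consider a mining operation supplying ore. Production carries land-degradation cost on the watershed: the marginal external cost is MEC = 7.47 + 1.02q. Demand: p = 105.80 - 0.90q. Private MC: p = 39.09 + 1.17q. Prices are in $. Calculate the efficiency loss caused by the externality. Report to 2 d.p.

Market equilibrium (private): 39.09 + 1.17q = 105.80 - 0.90q → q_m = 32.2271.
Social marginal cost = private MC + MEC = 46.56 + 2.19q.
Set SMC = demand: 46.56 + 2.19q = 105.80 - 0.90q → q* = 19.1715.
Height of the DWL triangle at q_m is SMC(q_m) − demand(q_m) = MEC(q_m) = 40.3416.
DWL = ½ × 13.0556 × 40.3416 = 263.3419.

DWL = $263.34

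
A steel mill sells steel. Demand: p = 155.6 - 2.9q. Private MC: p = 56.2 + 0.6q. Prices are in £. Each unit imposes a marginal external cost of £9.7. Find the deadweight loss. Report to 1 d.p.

DWL = £13.4

Market equilibrium (private): 56.2 + 0.6q = 155.6 - 2.9q → q_m = 28.4000.
Social marginal cost = private MC + MEC = 65.9 + 0.6q.
Set SMC = demand: 65.9 + 0.6q = 155.6 - 2.9q → q* = 25.6286.
The welfare-loss triangle has base |q_m − q*| and height MEC(q_m) (the vertical gap between SMC and demand is zero at q* and MEC at q_m).
DWL = ½ × 2.7714 × 9.7000 = 13.4413.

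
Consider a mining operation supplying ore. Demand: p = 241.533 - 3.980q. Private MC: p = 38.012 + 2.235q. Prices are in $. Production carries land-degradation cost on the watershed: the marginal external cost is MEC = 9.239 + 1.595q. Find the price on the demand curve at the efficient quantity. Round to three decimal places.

P = $142.526

Social marginal cost = private MC + MEC = 47.251 + 3.830q.
Set SMC = demand: 47.251 + 3.830q = 241.533 - 3.980q → q* = 24.8761.
Consumer price on the demand curve at q*: 241.533 − 3.980×24.8761 = 142.5261.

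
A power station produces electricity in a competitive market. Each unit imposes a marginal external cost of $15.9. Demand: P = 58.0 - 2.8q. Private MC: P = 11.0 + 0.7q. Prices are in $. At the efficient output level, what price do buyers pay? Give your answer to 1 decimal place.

Social marginal cost = private MC + MEC = 26.9 + 0.7q.
Set SMC = demand: 26.9 + 0.7q = 58.0 - 2.8q → q* = 8.8857.
Consumer price on the demand curve at q*: 58.0 − 2.8×8.8857 = 33.1200.

P = $33.1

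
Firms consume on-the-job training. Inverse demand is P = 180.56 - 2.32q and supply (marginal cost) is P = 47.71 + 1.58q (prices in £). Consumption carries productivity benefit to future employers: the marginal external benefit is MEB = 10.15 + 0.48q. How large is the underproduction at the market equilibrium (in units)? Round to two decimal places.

Market equilibrium (private): 47.71 + 1.58q = 180.56 - 2.32q → q_m = 34.0641.
Social marginal benefit = demand + MEB = 190.71 - 1.84q.
Set SMB = MC: 190.71 - 1.84q = 47.71 + 1.58q → q* = 41.8129.
Gap = |34.0641 − 41.8129| = 7.7488.

7.75 units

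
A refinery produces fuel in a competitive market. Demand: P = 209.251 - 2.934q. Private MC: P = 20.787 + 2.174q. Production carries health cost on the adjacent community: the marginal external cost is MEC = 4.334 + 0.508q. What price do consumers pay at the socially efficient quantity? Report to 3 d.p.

Social marginal cost = private MC + MEC = 25.121 + 2.682q.
Set SMC = demand: 25.121 + 2.682q = 209.251 - 2.934q → q* = 32.7867.
Consumer price on the demand curve at q*: 209.251 − 2.934×32.7867 = 113.0548.

P = 113.055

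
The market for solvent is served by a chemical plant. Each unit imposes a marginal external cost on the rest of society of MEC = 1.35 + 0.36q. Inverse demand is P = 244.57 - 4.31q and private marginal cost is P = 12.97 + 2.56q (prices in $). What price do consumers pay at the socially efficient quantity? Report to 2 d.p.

P = $107.31

Social marginal cost = private MC + MEC = 14.32 + 2.92q.
Set SMC = demand: 14.32 + 2.92q = 244.57 - 4.31q → q* = 31.8465.
Consumer price on the demand curve at q*: 244.57 − 4.31×31.8465 = 107.3116.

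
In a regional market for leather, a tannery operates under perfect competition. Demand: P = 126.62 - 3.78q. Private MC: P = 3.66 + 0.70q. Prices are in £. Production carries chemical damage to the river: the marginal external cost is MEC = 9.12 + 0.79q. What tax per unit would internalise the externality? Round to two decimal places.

Social marginal cost = private MC + MEC = 12.78 + 1.49q.
Set SMC = demand: 12.78 + 1.49q = 126.62 - 3.78q → q* = 21.6015.
The Pigouvian tax equals MEC at q*: 9.12 + 0.79×21.6015 = 26.1852.

tax = £26.19 per unit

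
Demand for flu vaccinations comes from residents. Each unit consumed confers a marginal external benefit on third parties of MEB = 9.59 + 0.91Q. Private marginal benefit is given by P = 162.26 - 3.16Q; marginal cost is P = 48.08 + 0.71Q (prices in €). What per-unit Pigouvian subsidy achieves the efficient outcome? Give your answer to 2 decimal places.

subsidy = €47.64 per unit

Social marginal benefit = demand + MEB = 171.85 - 2.25Q.
Set SMB = MC: 171.85 - 2.25Q = 48.08 + 0.71Q → Q* = 41.8142.
The Pigouvian subsidy equals MEB at Q*: 9.59 + 0.91×41.8142 = 47.6409.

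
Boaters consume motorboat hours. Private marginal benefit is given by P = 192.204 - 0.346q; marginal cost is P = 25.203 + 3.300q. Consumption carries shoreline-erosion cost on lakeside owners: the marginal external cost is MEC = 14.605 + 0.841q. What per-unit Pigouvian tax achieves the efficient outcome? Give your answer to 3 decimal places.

tax = 43.169 per unit

Social marginal benefit = demand − MEC = 177.599 - 1.187q.
Set SMB = MC: 177.599 - 1.187q = 25.203 + 3.300q → q* = 33.9639.
The Pigouvian tax equals MEC at q*: 14.605 + 0.841×33.9639 = 43.1686.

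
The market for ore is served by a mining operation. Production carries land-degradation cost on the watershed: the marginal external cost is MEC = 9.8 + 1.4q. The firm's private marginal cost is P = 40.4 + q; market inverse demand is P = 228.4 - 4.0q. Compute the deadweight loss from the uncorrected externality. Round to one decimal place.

Market equilibrium (private): 40.4 + q = 228.4 - 4.0q → q_m = 37.6000.
Social marginal cost = private MC + MEC = 50.2 + 2.4q.
Set SMC = demand: 50.2 + 2.4q = 228.4 - 4.0q → q* = 27.8438.
The welfare-loss triangle has base |q_m − q*| and height MEC(q_m) (the vertical gap between SMC and demand is zero at q* and MEC at q_m).
DWL = ½ × 9.7562 × 62.4400 = 304.5886.

DWL = 304.6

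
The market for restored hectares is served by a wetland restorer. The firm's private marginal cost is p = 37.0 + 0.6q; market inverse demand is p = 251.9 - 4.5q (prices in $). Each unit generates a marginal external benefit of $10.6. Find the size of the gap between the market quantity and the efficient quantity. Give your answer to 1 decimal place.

Market equilibrium (private): 37.0 + 0.6q = 251.9 - 4.5q → q_m = 42.1373.
Social marginal cost = private MC − MEB = 26.4 + 0.6q.
Set SMC = demand: 26.4 + 0.6q = 251.9 - 4.5q → q* = 44.2157.
Gap = |42.1373 − 44.2157| = 2.0784.

2.1 units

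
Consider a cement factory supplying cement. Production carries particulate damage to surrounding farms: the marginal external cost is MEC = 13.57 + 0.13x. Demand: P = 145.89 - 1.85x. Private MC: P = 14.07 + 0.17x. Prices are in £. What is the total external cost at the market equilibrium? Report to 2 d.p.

£1162.35

Market equilibrium (private): 14.07 + 0.17x = 145.89 - 1.85x → x_m = 65.2574.
Total external cost = ∫₀^{x_m} (13.57 + 0.13x) dx = 13.57×65.2574 + ½×0.13×65.2574² = 1162.3473.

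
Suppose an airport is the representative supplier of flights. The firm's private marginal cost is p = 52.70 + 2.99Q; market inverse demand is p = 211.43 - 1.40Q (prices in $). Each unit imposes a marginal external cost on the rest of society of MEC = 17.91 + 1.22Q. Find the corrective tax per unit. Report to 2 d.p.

tax = $48.53 per unit

Social marginal cost = private MC + MEC = 70.61 + 4.21Q.
Set SMC = demand: 70.61 + 4.21Q = 211.43 - 1.40Q → Q* = 25.1016.
The Pigouvian tax equals MEC at Q*: 17.91 + 1.22×25.1016 = 48.5340.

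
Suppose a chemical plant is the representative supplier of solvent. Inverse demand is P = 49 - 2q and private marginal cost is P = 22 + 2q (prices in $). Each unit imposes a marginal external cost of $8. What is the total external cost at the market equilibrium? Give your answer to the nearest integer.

Market equilibrium (private): 22 + 2q = 49 - 2q → q_m = 6.7500.
Total external cost = MEC × q_m = 8 × 6.7500 = 54.0000.

$54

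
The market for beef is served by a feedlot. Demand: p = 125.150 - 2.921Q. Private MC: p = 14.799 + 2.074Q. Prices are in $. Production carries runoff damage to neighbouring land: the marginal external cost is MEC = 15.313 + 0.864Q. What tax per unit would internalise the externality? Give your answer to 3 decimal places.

Social marginal cost = private MC + MEC = 30.112 + 2.938Q.
Set SMC = demand: 30.112 + 2.938Q = 125.150 - 2.921Q → Q* = 16.2209.
The Pigouvian tax equals MEC at Q*: 15.313 + 0.864×16.2209 = 29.3279.

tax = $29.328 per unit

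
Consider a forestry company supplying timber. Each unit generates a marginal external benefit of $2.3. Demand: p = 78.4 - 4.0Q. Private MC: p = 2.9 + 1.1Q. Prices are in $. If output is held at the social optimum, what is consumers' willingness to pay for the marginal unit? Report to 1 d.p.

Social marginal cost = private MC − MEB = 0.6 + 1.1Q.
Set SMC = demand: 0.6 + 1.1Q = 78.4 - 4.0Q → Q* = 15.2549.
Consumer price on the demand curve at Q*: 78.4 − 4.0×15.2549 = 17.3804.

P = $17.4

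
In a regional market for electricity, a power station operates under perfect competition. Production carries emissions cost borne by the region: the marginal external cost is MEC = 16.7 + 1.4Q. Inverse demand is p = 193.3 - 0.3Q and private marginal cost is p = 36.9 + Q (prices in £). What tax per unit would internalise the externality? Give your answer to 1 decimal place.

Social marginal cost = private MC + MEC = 53.6 + 2.4Q.
Set SMC = demand: 53.6 + 2.4Q = 193.3 - 0.3Q → Q* = 51.7407.
The Pigouvian tax equals MEC at Q*: 16.7 + 1.4×51.7407 = 89.1370.

tax = £89.1 per unit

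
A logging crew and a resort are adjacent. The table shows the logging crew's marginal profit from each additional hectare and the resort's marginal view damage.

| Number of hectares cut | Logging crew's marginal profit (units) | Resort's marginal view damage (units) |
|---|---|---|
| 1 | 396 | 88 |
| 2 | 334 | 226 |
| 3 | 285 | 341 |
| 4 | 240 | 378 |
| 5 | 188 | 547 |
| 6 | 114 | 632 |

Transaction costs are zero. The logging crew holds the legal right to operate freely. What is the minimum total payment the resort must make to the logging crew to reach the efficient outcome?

Left alone the logging crew would choose level 6 (marginal profit stays positive).
Efficient level: k* = 2 (marginal profit ≥ marginal view damage through 2).
The resort must at least cover the logging crew's forgone profit from cutting 6→2: 285 + 240 + 188 + 114 = 827.

827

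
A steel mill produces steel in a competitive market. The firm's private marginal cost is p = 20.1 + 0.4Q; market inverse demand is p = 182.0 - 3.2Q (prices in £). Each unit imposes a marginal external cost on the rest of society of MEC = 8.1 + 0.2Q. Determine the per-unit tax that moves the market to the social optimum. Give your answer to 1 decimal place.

tax = £16.2 per unit

Social marginal cost = private MC + MEC = 28.2 + 0.6Q.
Set SMC = demand: 28.2 + 0.6Q = 182.0 - 3.2Q → Q* = 40.4737.
The Pigouvian tax equals MEC at Q*: 8.1 + 0.2×40.4737 = 16.1947.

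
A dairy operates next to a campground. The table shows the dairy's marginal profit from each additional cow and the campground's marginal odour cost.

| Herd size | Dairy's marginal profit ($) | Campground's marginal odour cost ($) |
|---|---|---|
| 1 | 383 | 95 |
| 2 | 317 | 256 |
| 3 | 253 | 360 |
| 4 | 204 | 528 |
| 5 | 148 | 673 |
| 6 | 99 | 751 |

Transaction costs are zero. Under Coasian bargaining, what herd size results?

2

Bargaining reaches the level where marginal profit last exceeds marginal odour cost.
That holds through level 2 (317 ≥ 256) but not at 3 (253 < 360).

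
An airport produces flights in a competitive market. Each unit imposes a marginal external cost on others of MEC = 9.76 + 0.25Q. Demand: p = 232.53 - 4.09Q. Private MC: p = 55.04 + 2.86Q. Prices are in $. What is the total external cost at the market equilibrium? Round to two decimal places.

$330.78

Market equilibrium (private): 55.04 + 2.86Q = 232.53 - 4.09Q → Q_m = 25.5381.
Total external cost = ∫₀^{Q_m} (9.76 + 0.25Q) dQ = 9.76×25.5381 + ½×0.25×25.5381² = 330.7762.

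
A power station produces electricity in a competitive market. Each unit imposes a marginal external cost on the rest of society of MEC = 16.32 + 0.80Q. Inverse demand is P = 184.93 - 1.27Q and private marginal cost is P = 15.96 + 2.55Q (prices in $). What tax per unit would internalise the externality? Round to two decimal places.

Social marginal cost = private MC + MEC = 32.28 + 3.35Q.
Set SMC = demand: 32.28 + 3.35Q = 184.93 - 1.27Q → Q* = 33.0411.
The Pigouvian tax equals MEC at Q*: 16.32 + 0.80×33.0411 = 42.7529.

tax = $42.75 per unit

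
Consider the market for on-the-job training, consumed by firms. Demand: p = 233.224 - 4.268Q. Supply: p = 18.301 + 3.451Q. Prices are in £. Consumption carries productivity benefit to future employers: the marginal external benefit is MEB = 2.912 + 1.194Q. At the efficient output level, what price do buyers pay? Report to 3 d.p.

Social marginal benefit = demand + MEB = 236.136 - 3.074Q.
Set SMB = MC: 236.136 - 3.074Q = 18.301 + 3.451Q → Q* = 33.3847.
Consumer price on the demand curve at Q*: 233.224 − 4.268×33.3847 = 90.7381.

P = £90.738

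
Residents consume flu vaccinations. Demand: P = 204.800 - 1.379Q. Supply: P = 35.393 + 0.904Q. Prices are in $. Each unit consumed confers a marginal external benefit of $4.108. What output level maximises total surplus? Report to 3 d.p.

Q* = 76.003

Social marginal benefit = demand + MEB = 208.908 - 1.379Q.
Set SMB = MC: 208.908 - 1.379Q = 35.393 + 0.904Q → Q* = 76.0031.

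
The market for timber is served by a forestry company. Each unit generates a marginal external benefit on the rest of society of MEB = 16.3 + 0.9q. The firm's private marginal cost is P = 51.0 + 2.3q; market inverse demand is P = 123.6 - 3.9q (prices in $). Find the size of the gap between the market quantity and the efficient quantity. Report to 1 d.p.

5.1 units

Market equilibrium (private): 51.0 + 2.3q = 123.6 - 3.9q → q_m = 11.7097.
Social marginal cost = private MC − MEB = 34.7 + 1.4q.
Set SMC = demand: 34.7 + 1.4q = 123.6 - 3.9q → q* = 16.7736.
Gap = |11.7097 − 16.7736| = 5.0639.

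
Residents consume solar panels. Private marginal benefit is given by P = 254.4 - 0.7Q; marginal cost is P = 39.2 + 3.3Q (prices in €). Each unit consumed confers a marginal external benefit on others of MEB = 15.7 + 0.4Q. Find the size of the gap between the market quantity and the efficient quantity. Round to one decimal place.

Market equilibrium (private): 39.2 + 3.3Q = 254.4 - 0.7Q → Q_m = 53.8000.
Social marginal benefit = demand + MEB = 270.1 - 0.3Q.
Set SMB = MC: 270.1 - 0.3Q = 39.2 + 3.3Q → Q* = 64.1389.
Gap = |53.8000 − 64.1389| = 10.3389.

10.3 units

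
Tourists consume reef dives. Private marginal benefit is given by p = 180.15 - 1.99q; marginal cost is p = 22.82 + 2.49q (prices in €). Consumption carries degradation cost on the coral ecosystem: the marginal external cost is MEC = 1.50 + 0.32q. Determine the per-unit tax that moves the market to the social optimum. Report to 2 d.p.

tax = €11.89 per unit

Social marginal benefit = demand − MEC = 178.65 - 2.31q.
Set SMB = MC: 178.65 - 2.31q = 22.82 + 2.49q → q* = 32.4646.
The Pigouvian tax equals MEC at q*: 1.50 + 0.32×32.4646 = 11.8887.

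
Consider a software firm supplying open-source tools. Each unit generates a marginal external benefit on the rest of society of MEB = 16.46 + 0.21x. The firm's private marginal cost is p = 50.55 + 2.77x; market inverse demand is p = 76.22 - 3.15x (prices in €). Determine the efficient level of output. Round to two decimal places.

x* = 7.38

Social marginal cost = private MC − MEB = 34.09 + 2.56x.
Set SMC = demand: 34.09 + 2.56x = 76.22 - 3.15x → x* = 7.3783.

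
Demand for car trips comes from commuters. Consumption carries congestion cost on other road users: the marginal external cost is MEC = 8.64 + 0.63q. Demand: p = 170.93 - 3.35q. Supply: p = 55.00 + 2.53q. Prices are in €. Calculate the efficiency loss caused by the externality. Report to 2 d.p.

DWL = €34.07

Market equilibrium (private): 55.00 + 2.53q = 170.93 - 3.35q → q_m = 19.7160.
Social marginal benefit = demand − MEC = 162.29 - 3.98q.
Set SMB = MC: 162.29 - 3.98q = 55.00 + 2.53q → q* = 16.4808.
The welfare-loss triangle has base |q_m − q*| and height MEC(q_m) (the vertical gap between SMB and MC is zero at q* and MEC at q_m).
DWL = ½ × 3.2352 × 21.0611 = 34.0684.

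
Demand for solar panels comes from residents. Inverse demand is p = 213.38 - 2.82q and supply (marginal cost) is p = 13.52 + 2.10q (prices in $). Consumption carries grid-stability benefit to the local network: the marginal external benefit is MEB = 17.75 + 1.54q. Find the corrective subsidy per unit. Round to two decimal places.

subsidy = $116.90 per unit

Social marginal benefit = demand + MEB = 231.13 - 1.28q.
Set SMB = MC: 231.13 - 1.28q = 13.52 + 2.10q → q* = 64.3817.
The Pigouvian subsidy equals MEB at q*: 17.75 + 1.54×64.3817 = 116.8978.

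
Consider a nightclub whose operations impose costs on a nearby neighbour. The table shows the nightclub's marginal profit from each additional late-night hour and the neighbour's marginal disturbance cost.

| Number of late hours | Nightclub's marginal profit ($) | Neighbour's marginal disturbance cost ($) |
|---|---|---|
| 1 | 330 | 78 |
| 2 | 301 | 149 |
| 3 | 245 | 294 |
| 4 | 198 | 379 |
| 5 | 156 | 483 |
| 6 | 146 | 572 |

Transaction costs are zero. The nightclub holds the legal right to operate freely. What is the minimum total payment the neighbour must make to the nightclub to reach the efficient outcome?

$745

Left alone the nightclub would choose level 6 (marginal profit stays positive).
Efficient level: k* = 2 (marginal profit ≥ marginal disturbance cost through 2).
The neighbour must at least cover the nightclub's forgone profit from cutting 6→2: 245 + 198 + 156 + 146 = 745.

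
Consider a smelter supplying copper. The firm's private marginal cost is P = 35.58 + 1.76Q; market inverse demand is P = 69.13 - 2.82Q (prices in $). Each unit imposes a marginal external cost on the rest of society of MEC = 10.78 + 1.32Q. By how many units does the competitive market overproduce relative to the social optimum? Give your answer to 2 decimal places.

3.47 units

Market equilibrium (private): 35.58 + 1.76Q = 69.13 - 2.82Q → Q_m = 7.3253.
Social marginal cost = private MC + MEC = 46.36 + 3.08Q.
Set SMC = demand: 46.36 + 3.08Q = 69.13 - 2.82Q → Q* = 3.8593.
Gap = |7.3253 − 3.8593| = 3.4660.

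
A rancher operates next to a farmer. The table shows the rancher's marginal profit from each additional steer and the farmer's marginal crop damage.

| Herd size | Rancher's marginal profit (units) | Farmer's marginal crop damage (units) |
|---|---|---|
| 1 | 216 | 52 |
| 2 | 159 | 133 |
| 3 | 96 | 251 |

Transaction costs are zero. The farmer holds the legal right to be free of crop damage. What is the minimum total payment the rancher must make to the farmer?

185

Efficient level: marginal profit ≥ marginal crop damage through level 2, so k* = 2.
With the farmer holding the right, the rancher must at least compensate total damage at k*: 52 + 133 = 185.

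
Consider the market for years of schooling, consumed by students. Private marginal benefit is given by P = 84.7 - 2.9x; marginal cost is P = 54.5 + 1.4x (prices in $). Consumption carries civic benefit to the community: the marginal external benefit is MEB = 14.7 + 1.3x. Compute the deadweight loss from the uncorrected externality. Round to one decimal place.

Market equilibrium (private): 54.5 + 1.4x = 84.7 - 2.9x → x_m = 7.0233.
Social marginal benefit = demand + MEB = 99.4 - 1.6x.
Set SMB = MC: 99.4 - 1.6x = 54.5 + 1.4x → x* = 14.9667.
The loss is the area between SMB and MC from x* to x_m; with linear curves that's a triangle of height MEB(x_m).
DWL = ½ × 7.9434 × 23.8302 = 94.6464.

DWL = $94.6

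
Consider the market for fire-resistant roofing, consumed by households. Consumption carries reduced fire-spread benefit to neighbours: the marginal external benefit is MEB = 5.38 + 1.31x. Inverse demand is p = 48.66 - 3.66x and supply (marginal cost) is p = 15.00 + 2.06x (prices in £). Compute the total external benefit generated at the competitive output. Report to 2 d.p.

£54.34

Market equilibrium (private): 15.00 + 2.06x = 48.66 - 3.66x → x_m = 5.8846.
Total external benefit = ∫₀^{x_m} (5.38 + 1.31x) dx = 5.38×5.8846 + ½×1.31×5.8846² = 54.3408.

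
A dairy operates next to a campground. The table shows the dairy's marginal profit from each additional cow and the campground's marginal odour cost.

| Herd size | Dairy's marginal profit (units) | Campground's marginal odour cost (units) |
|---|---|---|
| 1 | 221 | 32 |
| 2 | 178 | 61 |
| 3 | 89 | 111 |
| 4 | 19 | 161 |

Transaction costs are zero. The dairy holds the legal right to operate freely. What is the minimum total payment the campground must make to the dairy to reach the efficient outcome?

Left alone the dairy would choose level 4 (marginal profit stays positive).
Efficient level: k* = 2 (marginal profit ≥ marginal odour cost through 2).
The campground must at least cover the dairy's forgone profit from cutting 4→2: 89 + 19 = 108.

108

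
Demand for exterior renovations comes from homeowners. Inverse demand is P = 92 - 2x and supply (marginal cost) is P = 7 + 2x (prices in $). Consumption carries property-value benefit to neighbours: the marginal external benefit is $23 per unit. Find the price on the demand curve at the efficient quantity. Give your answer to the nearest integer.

Social marginal benefit = demand + MEB = 115 - 2x.
Set SMB = MC: 115 - 2x = 7 + 2x → x* = 27.0000.
Consumer price on the demand curve at x*: 92 − 2×27.0000 = 38.0000.

P = $38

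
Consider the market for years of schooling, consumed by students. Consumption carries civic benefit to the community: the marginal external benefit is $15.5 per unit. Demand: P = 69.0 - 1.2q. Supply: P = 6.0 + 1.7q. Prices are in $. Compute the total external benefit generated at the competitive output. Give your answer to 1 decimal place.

$336.7

Market equilibrium (private): 6.0 + 1.7q = 69.0 - 1.2q → q_m = 21.7241.
Total external benefit = MEB × q_m = 15.5 × 21.7241 = 336.7236.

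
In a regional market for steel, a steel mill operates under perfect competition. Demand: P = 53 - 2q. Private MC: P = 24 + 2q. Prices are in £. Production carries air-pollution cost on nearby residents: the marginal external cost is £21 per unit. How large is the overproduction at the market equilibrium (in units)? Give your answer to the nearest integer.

Market equilibrium (private): 24 + 2q = 53 - 2q → q_m = 7.2500.
Social marginal cost = private MC + MEC = 45 + 2q.
Set SMC = demand: 45 + 2q = 53 - 2q → q* = 2.0000.
Gap = |7.2500 − 2.0000| = 5.2500.

5 units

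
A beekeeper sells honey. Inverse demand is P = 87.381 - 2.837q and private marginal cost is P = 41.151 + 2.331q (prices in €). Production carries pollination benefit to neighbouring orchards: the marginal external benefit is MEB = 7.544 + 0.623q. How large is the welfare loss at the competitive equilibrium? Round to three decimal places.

Market equilibrium (private): 41.151 + 2.331q = 87.381 - 2.837q → q_m = 8.9454.
Social marginal cost = private MC − MEB = 33.607 + 1.708q.
Set SMC = demand: 33.607 + 1.708q = 87.381 - 2.837q → q* = 11.8315.
Between q* and q_m the wedge demand − SMC runs linearly from 0 to MEB(q_m), so the loss is a triangle.
DWL = ½ × 2.8861 × 13.1170 = 18.9285.

DWL = €18.928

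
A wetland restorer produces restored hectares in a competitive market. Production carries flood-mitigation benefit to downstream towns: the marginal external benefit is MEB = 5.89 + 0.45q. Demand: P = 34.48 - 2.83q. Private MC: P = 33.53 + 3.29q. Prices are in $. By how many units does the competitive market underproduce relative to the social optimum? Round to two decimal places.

Market equilibrium (private): 33.53 + 3.29q = 34.48 - 2.83q → q_m = 0.1552.
Social marginal cost = private MC − MEB = 27.64 + 2.84q.
Set SMC = demand: 27.64 + 2.84q = 34.48 - 2.83q → q* = 1.2063.
Gap = |0.1552 − 1.2063| = 1.0511.

1.05 units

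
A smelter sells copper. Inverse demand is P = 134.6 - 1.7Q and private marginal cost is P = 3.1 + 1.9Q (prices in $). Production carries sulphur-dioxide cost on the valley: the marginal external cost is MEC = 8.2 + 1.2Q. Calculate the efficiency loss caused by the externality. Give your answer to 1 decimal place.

DWL = $282.0

Market equilibrium (private): 3.1 + 1.9Q = 134.6 - 1.7Q → Q_m = 36.5278.
Social marginal cost = private MC + MEC = 11.3 + 3.1Q.
Set SMC = demand: 11.3 + 3.1Q = 134.6 - 1.7Q → Q* = 25.6875.
Height of the DWL triangle at Q_m is SMC(Q_m) − demand(Q_m) = MEC(Q_m) = 52.0333.
DWL = ½ × 10.8403 × 52.0333 = 282.0283.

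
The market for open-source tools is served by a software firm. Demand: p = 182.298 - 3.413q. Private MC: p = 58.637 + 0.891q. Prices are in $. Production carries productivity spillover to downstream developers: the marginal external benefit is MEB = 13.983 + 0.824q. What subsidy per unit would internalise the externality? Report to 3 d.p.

Social marginal cost = private MC − MEB = 44.654 + 0.067q.
Set SMC = demand: 44.654 + 0.067q = 182.298 - 3.413q → q* = 39.5529.
The Pigouvian subsidy equals MEB at q*: 13.983 + 0.824×39.5529 = 46.5746.

subsidy = $46.575 per unit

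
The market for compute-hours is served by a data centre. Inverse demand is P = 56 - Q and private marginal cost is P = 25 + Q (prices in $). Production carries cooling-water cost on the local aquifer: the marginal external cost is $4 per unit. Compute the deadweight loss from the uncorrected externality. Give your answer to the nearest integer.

DWL = $4

Market equilibrium (private): 25 + Q = 56 - Q → Q_m = 15.5000.
Social marginal cost = private MC + MEC = 29 + Q.
Set SMC = demand: 29 + Q = 56 - Q → Q* = 13.5000.
The loss is the area between SMC and demand from Q* to Q_m; with linear curves that's a triangle of height MEC(Q_m).
DWL = ½ × 2.0000 × 4.0000 = 4.0000.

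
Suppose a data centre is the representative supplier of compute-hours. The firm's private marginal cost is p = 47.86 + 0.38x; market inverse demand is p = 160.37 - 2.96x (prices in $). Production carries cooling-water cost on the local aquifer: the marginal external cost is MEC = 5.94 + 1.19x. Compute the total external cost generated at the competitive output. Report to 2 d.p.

$875.25

Market equilibrium (private): 47.86 + 0.38x = 160.37 - 2.96x → x_m = 33.6856.
Total external cost = ∫₀^{x_m} (5.94 + 1.19x) dx = 5.94×33.6856 + ½×1.19×33.6856² = 875.2507.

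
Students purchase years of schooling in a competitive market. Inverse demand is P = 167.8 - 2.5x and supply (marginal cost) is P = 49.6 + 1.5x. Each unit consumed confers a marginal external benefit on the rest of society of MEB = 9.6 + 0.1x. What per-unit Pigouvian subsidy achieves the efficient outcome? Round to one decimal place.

Social marginal benefit = demand + MEB = 177.4 - 2.4x.
Set SMB = MC: 177.4 - 2.4x = 49.6 + 1.5x → x* = 32.7692.
The Pigouvian subsidy equals MEB at x*: 9.6 + 0.1×32.7692 = 12.8769.

subsidy = 12.9 per unit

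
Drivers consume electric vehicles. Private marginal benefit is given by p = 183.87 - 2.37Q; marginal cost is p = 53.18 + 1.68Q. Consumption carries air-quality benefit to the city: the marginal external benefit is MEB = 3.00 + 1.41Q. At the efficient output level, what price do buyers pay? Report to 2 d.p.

P = 63.85

Social marginal benefit = demand + MEB = 186.87 - 0.96Q.
Set SMB = MC: 186.87 - 0.96Q = 53.18 + 1.68Q → Q* = 50.6402.
Consumer price on the demand curve at Q*: 183.87 − 2.37×50.6402 = 63.8527.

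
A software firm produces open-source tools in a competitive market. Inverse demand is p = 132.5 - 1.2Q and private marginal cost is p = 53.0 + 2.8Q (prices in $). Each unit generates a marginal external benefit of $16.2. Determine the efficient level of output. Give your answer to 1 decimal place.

Social marginal cost = private MC − MEB = 36.8 + 2.8Q.
Set SMC = demand: 36.8 + 2.8Q = 132.5 - 1.2Q → Q* = 23.9250.

Q* = 23.9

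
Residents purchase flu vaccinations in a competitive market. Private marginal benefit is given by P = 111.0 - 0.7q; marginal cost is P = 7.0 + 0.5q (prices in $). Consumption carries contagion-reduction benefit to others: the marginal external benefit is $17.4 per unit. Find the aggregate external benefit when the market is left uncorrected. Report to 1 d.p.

Market equilibrium (private): 7.0 + 0.5q = 111.0 - 0.7q → q_m = 86.6667.
Total external benefit = MEB × q_m = 17.4 × 86.6667 = 1508.0006.

$1508.0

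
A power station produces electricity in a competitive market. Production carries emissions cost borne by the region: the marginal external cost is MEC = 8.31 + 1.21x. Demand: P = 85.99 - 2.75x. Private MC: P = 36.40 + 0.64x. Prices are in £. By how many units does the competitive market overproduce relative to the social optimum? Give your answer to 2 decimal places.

Market equilibrium (private): 36.40 + 0.64x = 85.99 - 2.75x → x_m = 14.6283.
Social marginal cost = private MC + MEC = 44.71 + 1.85x.
Set SMC = demand: 44.71 + 1.85x = 85.99 - 2.75x → x* = 8.9739.
Gap = |14.6283 − 8.9739| = 5.6544.

5.65 units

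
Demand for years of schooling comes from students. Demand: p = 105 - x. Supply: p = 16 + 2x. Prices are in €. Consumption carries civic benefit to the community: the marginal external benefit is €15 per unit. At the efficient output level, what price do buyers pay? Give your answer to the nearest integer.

Social marginal benefit = demand + MEB = 120 - x.
Set SMB = MC: 120 - x = 16 + 2x → x* = 34.6667.
Consumer price on the demand curve at x*: 105 − 1×34.6667 = 70.3333.

P = €70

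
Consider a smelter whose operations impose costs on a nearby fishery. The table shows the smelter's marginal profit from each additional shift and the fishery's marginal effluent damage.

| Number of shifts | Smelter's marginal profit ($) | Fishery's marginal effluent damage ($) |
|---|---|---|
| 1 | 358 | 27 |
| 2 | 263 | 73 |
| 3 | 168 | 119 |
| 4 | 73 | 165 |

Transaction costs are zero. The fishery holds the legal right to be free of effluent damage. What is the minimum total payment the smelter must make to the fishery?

Efficient level: marginal profit ≥ marginal effluent damage through level 3, so k* = 3.
With the fishery holding the right, the smelter must at least compensate total damage at k*: 27 + 73 + 119 = 219.

$219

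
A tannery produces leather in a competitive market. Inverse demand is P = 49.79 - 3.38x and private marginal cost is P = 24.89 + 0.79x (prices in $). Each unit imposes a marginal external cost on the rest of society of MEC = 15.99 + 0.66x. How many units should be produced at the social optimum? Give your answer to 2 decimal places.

x* = 1.84

Social marginal cost = private MC + MEC = 40.88 + 1.45x.
Set SMC = demand: 40.88 + 1.45x = 49.79 - 3.38x → x* = 1.8447.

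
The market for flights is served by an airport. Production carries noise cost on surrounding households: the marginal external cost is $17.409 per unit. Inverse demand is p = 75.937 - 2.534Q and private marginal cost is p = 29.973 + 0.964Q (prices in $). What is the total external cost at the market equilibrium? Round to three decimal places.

Market equilibrium (private): 29.973 + 0.964Q = 75.937 - 2.534Q → Q_m = 13.1401.
Total external cost = MEC × Q_m = 17.409 × 13.1401 = 228.7560.

$228.756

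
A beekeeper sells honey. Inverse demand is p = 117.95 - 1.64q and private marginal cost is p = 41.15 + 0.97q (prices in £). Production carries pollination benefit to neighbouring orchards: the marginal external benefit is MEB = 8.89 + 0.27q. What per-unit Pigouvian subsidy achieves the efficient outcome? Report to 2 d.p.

Social marginal cost = private MC − MEB = 32.26 + 0.70q.
Set SMC = demand: 32.26 + 0.70q = 117.95 - 1.64q → q* = 36.6197.
The Pigouvian subsidy equals MEB at q*: 8.89 + 0.27×36.6197 = 18.7773.

subsidy = £18.78 per unit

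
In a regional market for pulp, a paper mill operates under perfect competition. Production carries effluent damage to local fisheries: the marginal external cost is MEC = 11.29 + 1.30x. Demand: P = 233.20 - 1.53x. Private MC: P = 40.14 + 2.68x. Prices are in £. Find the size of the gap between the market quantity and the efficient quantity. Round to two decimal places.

Market equilibrium (private): 40.14 + 2.68x = 233.20 - 1.53x → x_m = 45.8575.
Social marginal cost = private MC + MEC = 51.43 + 3.98x.
Set SMC = demand: 51.43 + 3.98x = 233.20 - 1.53x → x* = 32.9891.
Gap = |45.8575 − 32.9891| = 12.8684.

12.87 units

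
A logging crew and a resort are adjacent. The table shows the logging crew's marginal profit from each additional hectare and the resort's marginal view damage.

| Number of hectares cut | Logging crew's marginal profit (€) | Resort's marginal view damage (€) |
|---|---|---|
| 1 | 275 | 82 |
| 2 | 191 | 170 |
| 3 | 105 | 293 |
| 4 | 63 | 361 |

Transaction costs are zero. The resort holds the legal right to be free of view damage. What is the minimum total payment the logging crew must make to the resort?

€252

Efficient level: marginal profit ≥ marginal view damage through level 2, so k* = 2.
With the resort holding the right, the logging crew must at least compensate total damage at k*: 82 + 170 = 252.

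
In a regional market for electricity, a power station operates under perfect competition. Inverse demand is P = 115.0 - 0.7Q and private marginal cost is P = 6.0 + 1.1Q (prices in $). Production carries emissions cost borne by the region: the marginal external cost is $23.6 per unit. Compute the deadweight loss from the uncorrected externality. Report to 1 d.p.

DWL = $154.7

Market equilibrium (private): 6.0 + 1.1Q = 115.0 - 0.7Q → Q_m = 60.5556.
Social marginal cost = private MC + MEC = 29.6 + 1.1Q.
Set SMC = demand: 29.6 + 1.1Q = 115.0 - 0.7Q → Q* = 47.4444.
Height of the DWL triangle at Q_m is SMC(Q_m) − demand(Q_m) = MEC(Q_m) = 23.6000.
DWL = ½ × 13.1112 × 23.6000 = 154.7122.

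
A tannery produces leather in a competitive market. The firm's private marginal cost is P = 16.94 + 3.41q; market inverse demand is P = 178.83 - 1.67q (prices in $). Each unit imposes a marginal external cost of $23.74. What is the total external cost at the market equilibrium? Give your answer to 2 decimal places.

Market equilibrium (private): 16.94 + 3.41q = 178.83 - 1.67q → q_m = 31.8681.
Total external cost = MEC × q_m = 23.74 × 31.8681 = 756.5487.

$756.55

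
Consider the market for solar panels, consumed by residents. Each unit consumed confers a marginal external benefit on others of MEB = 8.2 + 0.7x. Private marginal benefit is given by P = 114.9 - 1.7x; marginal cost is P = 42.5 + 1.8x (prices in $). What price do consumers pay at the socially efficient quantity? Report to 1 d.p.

P = $66.0

Social marginal benefit = demand + MEB = 123.1 - x.
Set SMB = MC: 123.1 - x = 42.5 + 1.8x → x* = 28.7857.
Consumer price on the demand curve at x*: 114.9 − 1.7×28.7857 = 65.9643.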